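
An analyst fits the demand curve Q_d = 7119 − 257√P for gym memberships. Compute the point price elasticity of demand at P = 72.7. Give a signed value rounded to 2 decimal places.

dQ_d/dP = −257/(2√P) = -15.0708. At P = 72.7, Q_d = 4927.71.
Ed = (dQ_d/dP)·(P/Q_d) = (-15.0708) × (72.7/4927.71) = -0.2223…

-0.22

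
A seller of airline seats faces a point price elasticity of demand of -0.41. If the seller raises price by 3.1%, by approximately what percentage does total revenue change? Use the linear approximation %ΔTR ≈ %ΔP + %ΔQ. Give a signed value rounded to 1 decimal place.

%ΔQ ≈ Ed × %ΔP = (-0.41) × (+3.1%) = -1.2710%
%ΔTR ≈ %ΔP + %ΔQ = (+3.1%) + (-1.2710%) = +1.8290%

+1.8%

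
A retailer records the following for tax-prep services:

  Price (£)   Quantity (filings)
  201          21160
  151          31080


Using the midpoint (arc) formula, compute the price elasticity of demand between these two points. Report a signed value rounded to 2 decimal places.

-1.34

%ΔQ = (31080 − 21160) / [(21160 + 31080)/2] = 9920/26120 = 0.379785…
%ΔP = (151 − 201) / [(201 + 151)/2] = -50/176 = -0.284090…
Arc Ed = %ΔQ / %ΔP = (9920/26120) / (-50/176) = -1.3368…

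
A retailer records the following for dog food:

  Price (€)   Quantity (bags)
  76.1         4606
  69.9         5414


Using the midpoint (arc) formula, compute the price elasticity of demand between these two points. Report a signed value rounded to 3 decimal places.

-1.899

%ΔQ = (5414 − 4606) / [(4606 + 5414)/2] = 808/5010 = 0.161277…
%ΔP = (69.9 − 76.1) / [(76.1 + 69.9)/2] = -6.2/73 = -0.084931…
Arc Ed = %ΔQ / %ΔP = (808/5010) / (-6.2/73) = -1.89891…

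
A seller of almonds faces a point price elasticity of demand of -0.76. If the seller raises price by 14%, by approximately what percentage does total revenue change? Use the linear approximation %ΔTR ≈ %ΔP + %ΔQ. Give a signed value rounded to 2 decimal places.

%ΔQ ≈ Ed × %ΔP = (-0.76) × (+14%) = -10.6400%
%ΔTR ≈ %ΔP + %ΔQ = (+14%) + (-10.6400%) = +3.3600%

+3.36%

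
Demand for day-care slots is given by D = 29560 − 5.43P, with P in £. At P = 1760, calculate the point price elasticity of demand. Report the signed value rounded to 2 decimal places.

dD/dP = −5.43. At P = 1760, D = 29560 − 5.43(1760) = 20003.2.
Ed = (dD/dP)·(P/D) = −5.43 × (1760/20003.2) = -0.4777…

-0.48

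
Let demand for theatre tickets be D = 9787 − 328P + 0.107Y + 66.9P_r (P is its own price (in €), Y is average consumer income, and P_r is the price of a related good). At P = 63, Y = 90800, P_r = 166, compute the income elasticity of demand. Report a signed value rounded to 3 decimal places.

At the given values, D = 9787 − 328(63) + 0.107(90800) + 66.9(166) = 9944.
∂D/∂Y = 0.107.
E = (0.107) × (90800/9944) = 0.97703…

0.977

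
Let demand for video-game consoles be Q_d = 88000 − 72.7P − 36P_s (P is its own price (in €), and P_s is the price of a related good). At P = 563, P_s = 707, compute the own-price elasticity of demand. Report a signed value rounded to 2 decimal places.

At the given values, Q_d = 88000 − 72.7(563) − 36(707) = 21617.9.
∂Q_d/∂P = −72.7.
E = (-72.7) × (563/21617.9) = -1.8933…

-1.89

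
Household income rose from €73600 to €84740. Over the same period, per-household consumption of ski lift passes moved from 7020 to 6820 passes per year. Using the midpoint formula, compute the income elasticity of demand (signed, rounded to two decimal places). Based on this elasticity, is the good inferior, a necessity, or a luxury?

%ΔQ = (6820 − 7020)/[( 7020 + 6820)/2] = -200/6920 = -0.028901…
%ΔIncome = (84740 − 73600)/[( 73600 + 84740)/2] = 11140/79170 = 0.140709…
E_income = (-200/6920) / (11140/79170) = -0.2053…
E_income < 0 ⇒ inferior good.

-0.21; inferior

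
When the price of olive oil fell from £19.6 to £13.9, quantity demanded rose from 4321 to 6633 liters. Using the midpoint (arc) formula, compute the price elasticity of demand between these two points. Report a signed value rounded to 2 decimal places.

-1.24

%ΔQ = (6633 − 4321) / [(4321 + 6633)/2] = 2312/5477 = 0.422128…
%ΔP = (13.9 − 19.6) / [(19.6 + 13.9)/2] = -5.7/16.75 = -0.340298…
Arc Ed = %ΔQ / %ΔP = (2312/5477) / (-5.7/16.75) = -1.2404…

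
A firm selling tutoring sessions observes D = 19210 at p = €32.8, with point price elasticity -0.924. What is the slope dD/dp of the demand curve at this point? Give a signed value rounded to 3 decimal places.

-541.160

Ed = (dD/dp)·(p/D) ⇒ dD/dp = Ed·D/p = (-0.924)·19210/32.8 = -541.15975…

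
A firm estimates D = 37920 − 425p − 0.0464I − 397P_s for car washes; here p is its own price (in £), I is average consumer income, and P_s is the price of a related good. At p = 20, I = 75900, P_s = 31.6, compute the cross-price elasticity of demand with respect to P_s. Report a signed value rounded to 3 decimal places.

-0.940

At the given values, D = 37920 − 425(20) − 0.0464(75900) − 397(31.6) = 13353.04.
∂D/∂P_s = -397.
E = (-397) × (31.6/13353.04) = -0.93950…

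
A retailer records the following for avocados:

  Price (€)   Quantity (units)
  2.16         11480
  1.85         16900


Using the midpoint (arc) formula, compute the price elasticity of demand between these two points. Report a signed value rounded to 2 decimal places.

-2.47

%ΔQ = (16900 − 11480) / [(11480 + 16900)/2] = 5420/14190 = 0.381959…
%ΔP = (1.85 − 2.16) / [(2.16 + 1.85)/2] = -0.31/2.005 = -0.154613…
Arc Ed = %ΔQ / %ΔP = (5420/14190) / (-0.31/2.005) = -2.4704…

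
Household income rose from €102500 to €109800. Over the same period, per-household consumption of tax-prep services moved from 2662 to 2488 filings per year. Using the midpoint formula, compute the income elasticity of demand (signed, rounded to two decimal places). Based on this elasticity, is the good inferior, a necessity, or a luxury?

-0.98; inferior

%ΔQ = (2488 − 2662)/[( 2662 + 2488)/2] = -174/2575 = -0.067572…
%ΔIncome = (109800 − 102500)/[( 102500 + 109800)/2] = 7300/106150 = 0.068770…
E_income = (-174/2575) / (7300/106150) = -0.9825…
E_income < 0 ⇒ inferior good.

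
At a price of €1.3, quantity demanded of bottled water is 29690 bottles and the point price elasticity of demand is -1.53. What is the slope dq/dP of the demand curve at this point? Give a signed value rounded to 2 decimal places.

-34942.85

Ed = (dq/dP)·(P/q) ⇒ dq/dP = Ed·q/P = (-1.53)·29690/1.3 = -34942.8461…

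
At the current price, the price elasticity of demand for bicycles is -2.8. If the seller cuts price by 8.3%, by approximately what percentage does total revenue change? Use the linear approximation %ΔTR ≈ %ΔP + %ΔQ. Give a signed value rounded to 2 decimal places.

%ΔQ ≈ Ed × %ΔP = (-2.8) × (-8.3%) = +23.2400%
%ΔTR ≈ %ΔP + %ΔQ = (-8.3%) + (+23.2400%) = +14.9400%

+14.94%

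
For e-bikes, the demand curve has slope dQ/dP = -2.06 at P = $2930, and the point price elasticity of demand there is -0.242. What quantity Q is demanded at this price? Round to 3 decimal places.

24941.322

Ed = (dQ/dP)·(P/Q) ⇒ Q = (dQ/dP)·P/Ed = (-2.06)·2930/(-0.242) = 24941.32231…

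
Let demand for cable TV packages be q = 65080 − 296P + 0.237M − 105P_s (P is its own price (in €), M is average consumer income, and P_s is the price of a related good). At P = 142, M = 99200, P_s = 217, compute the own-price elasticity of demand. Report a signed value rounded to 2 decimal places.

-1.77

At the given values, q = 65080 − 296(142) + 0.237(99200) − 105(217) = 23773.4.
∂q/∂P = −296.
E = (-296) × (142/23773.4) = -1.7680…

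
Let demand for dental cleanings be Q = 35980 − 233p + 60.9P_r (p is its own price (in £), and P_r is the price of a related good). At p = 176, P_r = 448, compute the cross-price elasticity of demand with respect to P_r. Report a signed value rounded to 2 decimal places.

1.23

At the given values, Q = 35980 − 233(176) + 60.9(448) = 22255.2.
∂Q/∂P_r = 60.9.
E = (60.9) × (448/22255.2) = 1.2259…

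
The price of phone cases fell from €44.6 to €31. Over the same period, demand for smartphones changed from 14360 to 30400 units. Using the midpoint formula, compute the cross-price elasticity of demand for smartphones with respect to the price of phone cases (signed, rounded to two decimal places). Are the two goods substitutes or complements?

-1.99; complements

%ΔQ_{smartphones} = (30400 − 14360)/avg = 16040/22380 = 0.716711…
%ΔP_{phone cases} = (31 − 44.6)/avg = -13.6/37.8 = -0.359788…
E_cross = (16040/22380) / (-13.6/37.8) = -1.9920…
E_cross < 0 ⇒ the goods are complements.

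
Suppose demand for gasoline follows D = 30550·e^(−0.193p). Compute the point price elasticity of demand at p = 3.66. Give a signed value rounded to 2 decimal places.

-0.71

dD/dp = −0.193·D = -2909.32. At p = 3.66, D = 15074.2.
Ed = (dD/dp)·(p/D) = (-2909.32) × (3.66/15074.2) = -0.7063…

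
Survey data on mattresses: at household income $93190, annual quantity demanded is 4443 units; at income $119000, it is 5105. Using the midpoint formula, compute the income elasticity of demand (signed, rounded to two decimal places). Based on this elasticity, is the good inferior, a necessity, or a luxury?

0.57; necessity

%ΔQ = (5105 − 4443)/[( 4443 + 5105)/2] = 662/4774 = 0.138667…
%ΔIncome = (119000 − 93190)/[( 93190 + 119000)/2] = 25810/106095 = 0.243272…
E_income = (662/4774) / (25810/106095) = 0.5700…
0 < E_income < 1 ⇒ normal good, necessity.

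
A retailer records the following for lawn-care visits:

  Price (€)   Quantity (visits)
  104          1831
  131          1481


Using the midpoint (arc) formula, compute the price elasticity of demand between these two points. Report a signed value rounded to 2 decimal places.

%ΔQ = (1481 − 1831) / [(1831 + 1481)/2] = -350/1656 = -0.211352…
%ΔP = (131 − 104) / [(104 + 131)/2] = 27/117.5 = 0.229787…
Arc Ed = %ΔQ / %ΔP = (-350/1656) / (27/117.5) = -0.9197…

-0.92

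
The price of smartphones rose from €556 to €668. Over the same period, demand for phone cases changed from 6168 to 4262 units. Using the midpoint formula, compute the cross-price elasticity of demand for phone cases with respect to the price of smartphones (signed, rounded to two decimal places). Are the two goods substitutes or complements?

%ΔQ_{phone cases} = (4262 − 6168)/avg = -1906/5215 = -0.365484…
%ΔP_{smartphones} = (668 − 556)/avg = 112/612 = 0.183006…
E_cross = (-1906/5215) / (112/612) = -1.9971…
E_cross < 0 ⇒ the goods are complements.

-2.00; complements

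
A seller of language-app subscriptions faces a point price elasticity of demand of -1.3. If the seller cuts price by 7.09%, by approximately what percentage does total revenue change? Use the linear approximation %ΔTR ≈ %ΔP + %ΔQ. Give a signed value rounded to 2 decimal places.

%ΔQ ≈ Ed × %ΔP = (-1.3) × (-7.09%) = +9.2170%
%ΔTR ≈ %ΔP + %ΔQ = (-7.09%) + (+9.2170%) = +2.1270%

+2.13%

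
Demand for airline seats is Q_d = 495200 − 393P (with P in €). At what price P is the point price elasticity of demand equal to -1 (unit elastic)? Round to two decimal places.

Ed = −393P/(495200 − 393P). Set this equal to -1:
393P = 1·(495200 − 393P) ⇒ 393P(1 + 1) = 1·495200
P = 1·495200 / (393·2) = 630.0254…

630.03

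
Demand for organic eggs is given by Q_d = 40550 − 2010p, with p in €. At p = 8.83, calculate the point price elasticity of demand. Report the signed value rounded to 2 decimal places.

-0.78

dQ_d/dp = −2010. At p = 8.83, Q_d = 40550 − 2010(8.83) = 22801.7.
Ed = (dQ_d/dp)·(p/Q_d) = −2010 × (8.83/22801.7) = -0.7783…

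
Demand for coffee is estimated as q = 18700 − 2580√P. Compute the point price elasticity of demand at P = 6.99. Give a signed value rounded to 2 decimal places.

-0.29

dq/dP = −2580/(2√P) = -487.923. At P = 6.99, q = 11878.8.
Ed = (dq/dP)·(P/q) = (-487.923) × (6.99/11878.8) = -0.2871…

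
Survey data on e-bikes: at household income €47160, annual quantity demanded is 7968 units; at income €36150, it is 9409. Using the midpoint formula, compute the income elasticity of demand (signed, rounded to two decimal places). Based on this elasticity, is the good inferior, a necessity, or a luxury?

-0.63; inferior

%ΔQ = (9409 − 7968)/[( 7968 + 9409)/2] = 1441/8688.5 = 0.165851…
%ΔIncome = (36150 − 47160)/[( 47160 + 36150)/2] = -11010/41655 = -0.264314…
E_income = (1441/8688.5) / (-11010/41655) = -0.6274…
E_income < 0 ⇒ inferior good.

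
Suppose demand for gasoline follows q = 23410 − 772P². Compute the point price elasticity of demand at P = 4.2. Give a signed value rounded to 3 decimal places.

dq/dP = −2·772·P = -6484.8. At P = 4.2, q = 9791.92.
Ed = (dq/dP)·(P/q) = (-6484.8) × (4.2/9791.92) = -2.78149…

-2.781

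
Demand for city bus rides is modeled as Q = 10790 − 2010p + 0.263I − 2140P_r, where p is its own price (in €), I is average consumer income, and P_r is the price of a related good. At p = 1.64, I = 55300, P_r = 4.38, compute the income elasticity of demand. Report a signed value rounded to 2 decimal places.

1.15

At the given values, Q = 10790 − 2010(1.64) + 0.263(55300) − 2140(4.38) = 12664.3.
∂Q/∂I = 0.263.
E = (0.263) × (55300/12664.3) = 1.1484…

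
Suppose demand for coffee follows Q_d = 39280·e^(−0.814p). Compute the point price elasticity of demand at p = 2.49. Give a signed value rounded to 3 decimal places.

dQ_d/dp = −0.814·Q_d = -4212.52. At p = 2.49, Q_d = 5175.08.
Ed = (dQ_d/dp)·(p/Q_d) = (-4212.52) × (2.49/5175.08) = -2.02686

-2.027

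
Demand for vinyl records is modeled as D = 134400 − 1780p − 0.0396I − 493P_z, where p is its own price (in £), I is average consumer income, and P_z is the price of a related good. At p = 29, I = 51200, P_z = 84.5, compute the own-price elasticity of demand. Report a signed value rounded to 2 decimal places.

-1.32

At the given values, D = 134400 − 1780(29) − 0.0396(51200) − 493(84.5) = 39093.98.
∂D/∂p = −1780.
E = (-1780) × (29/39093.98) = -1.3204…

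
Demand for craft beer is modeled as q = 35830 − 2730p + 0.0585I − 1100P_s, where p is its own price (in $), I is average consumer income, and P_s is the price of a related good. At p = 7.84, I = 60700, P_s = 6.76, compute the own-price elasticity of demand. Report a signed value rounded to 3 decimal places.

-2.030

At the given values, q = 35830 − 2730(7.84) + 0.0585(60700) − 1100(6.76) = 10541.75.
∂q/∂p = −2730.
E = (-2730) × (7.84/10541.75) = -2.03032…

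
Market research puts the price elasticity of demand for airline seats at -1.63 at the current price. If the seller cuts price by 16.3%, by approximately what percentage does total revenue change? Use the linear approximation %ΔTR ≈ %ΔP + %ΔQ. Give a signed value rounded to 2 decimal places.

+10.27%

%ΔQ ≈ Ed × %ΔP = (-1.63) × (-16.3%) = +26.5690%
%ΔTR ≈ %ΔP + %ΔQ = (-16.3%) + (+26.5690%) = +10.2690%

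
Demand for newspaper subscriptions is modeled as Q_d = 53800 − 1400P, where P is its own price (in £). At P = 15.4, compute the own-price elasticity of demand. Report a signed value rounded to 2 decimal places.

-0.67

At the given values, Q_d = 53800 − 1400(15.4) = 32240.
∂Q_d/∂P = −1400.
E = (-1400) × (15.4/32240) = -0.6687…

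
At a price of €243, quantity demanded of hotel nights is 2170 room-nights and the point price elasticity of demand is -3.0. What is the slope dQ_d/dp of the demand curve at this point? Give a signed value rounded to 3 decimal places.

-26.790

Ed = (dQ_d/dp)·(p/Q_d) ⇒ dQ_d/dp = Ed·Q_d/p = (-3.0)·2170/243 = -26.79012…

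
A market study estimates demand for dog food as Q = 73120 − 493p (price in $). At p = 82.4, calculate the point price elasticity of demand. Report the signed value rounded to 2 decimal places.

-1.25

dQ/dp = −493. At p = 82.4, Q = 73120 − 493(82.4) = 32496.8.
Ed = (dQ/dp)·(p/Q) = −493 × (82.4/32496.8) = -1.2500…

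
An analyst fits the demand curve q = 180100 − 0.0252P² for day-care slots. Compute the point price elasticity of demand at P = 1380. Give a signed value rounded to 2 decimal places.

-0.73

dq/dP = −2·0.0252·P = -69.552. At P = 1380, q = 132109.12.
Ed = (dq/dP)·(P/q) = (-69.552) × (1380/132109.12) = -0.7265…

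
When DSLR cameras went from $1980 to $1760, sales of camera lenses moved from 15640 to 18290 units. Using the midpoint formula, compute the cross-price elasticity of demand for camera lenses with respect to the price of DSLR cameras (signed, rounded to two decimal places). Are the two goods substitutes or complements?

%ΔQ_{camera lenses} = (18290 − 15640)/avg = 2650/16965 = 0.156203…
%ΔP_{DSLR cameras} = (1760 − 1980)/avg = -220/1870 = -0.117647…
E_cross = (2650/16965) / (-220/1870) = -1.3277…
E_cross < 0 ⇒ the goods are complements.

-1.33; complements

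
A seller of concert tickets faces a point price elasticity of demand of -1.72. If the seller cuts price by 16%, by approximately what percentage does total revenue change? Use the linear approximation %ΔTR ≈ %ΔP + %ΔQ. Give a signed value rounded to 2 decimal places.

+11.52%

%ΔQ ≈ Ed × %ΔP = (-1.72) × (-16%) = +27.5200%
%ΔTR ≈ %ΔP + %ΔQ = (-16%) + (+27.5200%) = +11.5200%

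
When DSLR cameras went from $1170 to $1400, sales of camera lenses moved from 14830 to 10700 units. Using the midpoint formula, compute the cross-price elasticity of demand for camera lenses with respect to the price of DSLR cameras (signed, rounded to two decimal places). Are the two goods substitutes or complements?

%ΔQ_{camera lenses} = (10700 − 14830)/avg = -4130/12765 = -0.323540…
%ΔP_{DSLR cameras} = (1400 − 1170)/avg = 230/1285 = 0.178988…
E_cross = (-4130/12765) / (230/1285) = -1.8076…
E_cross < 0 ⇒ the goods are complements.

-1.81; complements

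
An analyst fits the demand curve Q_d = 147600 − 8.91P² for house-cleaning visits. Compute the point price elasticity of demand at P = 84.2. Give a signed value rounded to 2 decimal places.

dQ_d/dP = −2·8.91·P = -1500.444. At P = 84.2, Q_d = 84431.3076.
Ed = (dQ_d/dP)·(P/Q_d) = (-1500.444) × (84.2/84431.3076) = -1.4963…

-1.50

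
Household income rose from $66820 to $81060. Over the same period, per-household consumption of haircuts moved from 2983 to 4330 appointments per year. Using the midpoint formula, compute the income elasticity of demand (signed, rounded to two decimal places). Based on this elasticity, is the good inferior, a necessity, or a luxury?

1.91; luxury

%ΔQ = (4330 − 2983)/[( 2983 + 4330)/2] = 1347/3656.5 = 0.368385…
%ΔIncome = (81060 − 66820)/[( 66820 + 81060)/2] = 14240/73940 = 0.192588…
E_income = (1347/3656.5) / (14240/73940) = 1.9128…
E_income > 1 ⇒ normal good, luxury.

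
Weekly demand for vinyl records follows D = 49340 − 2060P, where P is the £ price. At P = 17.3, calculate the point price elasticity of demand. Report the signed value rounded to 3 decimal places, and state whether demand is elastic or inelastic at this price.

dD/dP = −2060. At P = 17.3, D = 49340 − 2060(17.3) = 13702.
Ed = (dD/dP)·(P/D) = −2060 × (17.3/13702) = -2.60093…
|Ed| = 2.601 > 1, so demand is elastic.

-2.601; elastic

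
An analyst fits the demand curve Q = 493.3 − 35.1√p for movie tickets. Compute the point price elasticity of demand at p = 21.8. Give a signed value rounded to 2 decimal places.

-0.25

dQ/dp = −35.1/(2√p) = -3.7588. At p = 21.8, Q = 329.416.
Ed = (dQ/dp)·(p/Q) = (-3.7588) × (21.8/329.416) = -0.2487…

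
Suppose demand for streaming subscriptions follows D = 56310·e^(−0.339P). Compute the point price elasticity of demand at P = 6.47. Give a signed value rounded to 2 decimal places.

-2.19

dD/dP = −0.339·D = -2129.29. At P = 6.47, D = 6281.08.
Ed = (dD/dP)·(P/D) = (-2129.29) × (6.47/6281.08) = -2.1933…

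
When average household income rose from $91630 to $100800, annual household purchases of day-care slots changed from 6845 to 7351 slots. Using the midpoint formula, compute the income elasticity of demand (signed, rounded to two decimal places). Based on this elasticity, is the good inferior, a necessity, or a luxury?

%ΔQ = (7351 − 6845)/[( 6845 + 7351)/2] = 506/7098 = 0.071287…
%ΔIncome = (100800 − 91630)/[( 91630 + 100800)/2] = 9170/96215 = 0.095307…
E_income = (506/7098) / (9170/96215) = 0.7479…
0 < E_income < 1 ⇒ normal good, necessity.

0.75; necessity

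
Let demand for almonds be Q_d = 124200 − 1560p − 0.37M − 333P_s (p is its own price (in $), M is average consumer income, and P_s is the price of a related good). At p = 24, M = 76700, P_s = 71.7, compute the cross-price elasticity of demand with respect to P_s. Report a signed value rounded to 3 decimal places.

-0.692

At the given values, Q_d = 124200 − 1560(24) − 0.37(76700) − 333(71.7) = 34504.9.
∂Q_d/∂P_s = -333.
E = (-333) × (71.7/34504.9) = -0.69196…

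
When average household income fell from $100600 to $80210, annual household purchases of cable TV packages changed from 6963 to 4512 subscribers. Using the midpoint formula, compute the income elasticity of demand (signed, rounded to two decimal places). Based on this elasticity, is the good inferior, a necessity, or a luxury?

1.89; luxury

%ΔQ = (4512 − 6963)/[( 6963 + 4512)/2] = -2451/5737.5 = -0.427189…
%ΔIncome = (80210 − 100600)/[( 100600 + 80210)/2] = -20390/90405 = -0.225540…
E_income = (-2451/5737.5) / (-20390/90405) = 1.8940…
E_income > 1 ⇒ normal good, luxury.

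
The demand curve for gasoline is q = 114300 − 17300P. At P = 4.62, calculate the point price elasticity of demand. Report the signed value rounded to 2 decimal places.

-2.33

dq/dP = −17300. At P = 4.62, q = 114300 − 17300(4.62) = 34374.
Ed = (dq/dP)·(P/q) = −17300 × (4.62/34374) = -2.3251…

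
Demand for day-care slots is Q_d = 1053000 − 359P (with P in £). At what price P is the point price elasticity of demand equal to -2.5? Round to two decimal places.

2095.11

Ed = −359P/(1053000 − 359P). Set this equal to -2.5:
359P = 2.5·(1053000 − 359P) ⇒ 359P(1 + 2.5) = 2.5·1053000
P = 2.5·1053000 / (359·3.5) = 2095.1054…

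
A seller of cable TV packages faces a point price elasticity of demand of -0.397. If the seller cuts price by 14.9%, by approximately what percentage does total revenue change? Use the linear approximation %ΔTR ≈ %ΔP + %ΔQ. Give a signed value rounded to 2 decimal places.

%ΔQ ≈ Ed × %ΔP = (-0.397) × (-14.9%) = +5.9153%
%ΔTR ≈ %ΔP + %ΔQ = (-14.9%) + (+5.9153%) = -8.9847%

-8.98%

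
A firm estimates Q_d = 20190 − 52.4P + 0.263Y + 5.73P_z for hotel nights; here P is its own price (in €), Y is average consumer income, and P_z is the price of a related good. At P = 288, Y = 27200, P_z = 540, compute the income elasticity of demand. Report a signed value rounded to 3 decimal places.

At the given values, Q_d = 20190 − 52.4(288) + 0.263(27200) + 5.73(540) = 15346.6.
∂Q_d/∂Y = 0.263.
E = (0.263) × (27200/15346.6) = 0.46613…

0.466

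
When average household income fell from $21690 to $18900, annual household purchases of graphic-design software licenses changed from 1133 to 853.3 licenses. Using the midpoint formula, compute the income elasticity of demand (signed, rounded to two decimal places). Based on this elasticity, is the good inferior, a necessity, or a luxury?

2.05; luxury

%ΔQ = (853.3 − 1133)/[( 1133 + 853.3)/2] = -279.7/993.15 = -0.281629…
%ΔIncome = (18900 − 21690)/[( 21690 + 18900)/2] = -2790/20295 = -0.137472…
E_income = (-279.7/993.15) / (-2790/20295) = 2.0486…
E_income > 1 ⇒ normal good, luxury.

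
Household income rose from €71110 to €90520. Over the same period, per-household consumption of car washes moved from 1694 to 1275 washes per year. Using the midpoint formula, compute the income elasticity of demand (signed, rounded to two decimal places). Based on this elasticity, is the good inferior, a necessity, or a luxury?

-1.18; inferior

%ΔQ = (1275 − 1694)/[( 1694 + 1275)/2] = -419/1484.5 = -0.282249…
%ΔIncome = (90520 − 71110)/[( 71110 + 90520)/2] = 19410/80815 = 0.240178…
E_income = (-419/1484.5) / (19410/80815) = -1.1751…
E_income < 0 ⇒ inferior good.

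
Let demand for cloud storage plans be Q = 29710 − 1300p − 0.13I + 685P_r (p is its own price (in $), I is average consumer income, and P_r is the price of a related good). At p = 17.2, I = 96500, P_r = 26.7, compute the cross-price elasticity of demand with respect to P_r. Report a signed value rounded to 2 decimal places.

1.40

At the given values, Q = 29710 − 1300(17.2) − 0.13(96500) + 685(26.7) = 13094.5.
∂Q/∂P_r = 685.
E = (685) × (26.7/13094.5) = 1.3967…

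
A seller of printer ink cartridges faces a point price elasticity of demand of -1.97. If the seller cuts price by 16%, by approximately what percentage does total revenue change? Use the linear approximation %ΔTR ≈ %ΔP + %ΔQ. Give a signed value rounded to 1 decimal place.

%ΔQ ≈ Ed × %ΔP = (-1.97) × (-16%) = +31.5200%
%ΔTR ≈ %ΔP + %ΔQ = (-16%) + (+31.5200%) = +15.5200%

+15.5%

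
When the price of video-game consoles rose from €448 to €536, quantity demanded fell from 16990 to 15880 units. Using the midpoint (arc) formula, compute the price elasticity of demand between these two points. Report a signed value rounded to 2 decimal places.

%ΔQ = (15880 − 16990) / [(16990 + 15880)/2] = -1110/16435 = -0.067538…
%ΔP = (536 − 448) / [(448 + 536)/2] = 88/492 = 0.178861…
Arc Ed = %ΔQ / %ΔP = (-1110/16435) / (88/492) = -0.3776…

-0.38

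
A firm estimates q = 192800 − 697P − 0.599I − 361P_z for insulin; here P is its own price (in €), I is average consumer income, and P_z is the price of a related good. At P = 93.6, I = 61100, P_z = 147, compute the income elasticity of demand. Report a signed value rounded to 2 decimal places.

At the given values, q = 192800 − 697(93.6) − 0.599(61100) − 361(147) = 37894.9.
∂q/∂I = -0.599.
E = (-0.599) × (61100/37894.9) = -0.9658…

-0.97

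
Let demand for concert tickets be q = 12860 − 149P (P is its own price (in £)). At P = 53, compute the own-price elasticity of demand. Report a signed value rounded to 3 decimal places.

-1.591

At the given values, q = 12860 − 149(53) = 4963.
∂q/∂P = −149.
E = (-149) × (53/4963) = -1.59117…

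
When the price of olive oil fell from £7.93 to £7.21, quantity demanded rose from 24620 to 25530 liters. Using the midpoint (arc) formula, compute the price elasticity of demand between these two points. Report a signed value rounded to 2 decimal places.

-0.38

%ΔQ = (25530 − 24620) / [(24620 + 25530)/2] = 910/25075 = 0.036291…
%ΔP = (7.21 − 7.93) / [(7.93 + 7.21)/2] = -0.72/7.57 = -0.095112…
Arc Ed = %ΔQ / %ΔP = (910/25075) / (-0.72/7.57) = -0.3815…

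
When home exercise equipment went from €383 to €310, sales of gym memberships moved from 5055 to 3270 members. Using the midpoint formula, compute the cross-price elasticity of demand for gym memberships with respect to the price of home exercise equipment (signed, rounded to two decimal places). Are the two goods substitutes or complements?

2.04; substitutes

%ΔQ_{gym memberships} = (3270 − 5055)/avg = -1785/4162.5 = -0.428828…
%ΔP_{home exercise equipment} = (310 − 383)/avg = -73/346.5 = -0.210678…
E_cross = (-1785/4162.5) / (-73/346.5) = 2.0354…
E_cross > 0 ⇒ the goods are substitutes.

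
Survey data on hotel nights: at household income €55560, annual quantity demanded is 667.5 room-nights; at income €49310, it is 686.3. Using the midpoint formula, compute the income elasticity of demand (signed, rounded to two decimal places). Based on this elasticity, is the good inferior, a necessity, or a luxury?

-0.23; inferior

%ΔQ = (686.3 − 667.5)/[( 667.5 + 686.3)/2] = 18.8/676.9 = 0.027773…
%ΔIncome = (49310 − 55560)/[( 55560 + 49310)/2] = -6250/52435 = -0.119195…
E_income = (18.8/676.9) / (-6250/52435) = -0.2330…
E_income < 0 ⇒ inferior good.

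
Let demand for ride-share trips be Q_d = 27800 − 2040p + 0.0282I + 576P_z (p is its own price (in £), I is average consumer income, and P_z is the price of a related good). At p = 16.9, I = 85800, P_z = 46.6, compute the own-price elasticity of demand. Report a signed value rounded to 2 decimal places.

At the given values, Q_d = 27800 − 2040(16.9) + 0.0282(85800) + 576(46.6) = 22585.16.
∂Q_d/∂p = −2040.
E = (-2040) × (16.9/22585.16) = -1.5264…

-1.53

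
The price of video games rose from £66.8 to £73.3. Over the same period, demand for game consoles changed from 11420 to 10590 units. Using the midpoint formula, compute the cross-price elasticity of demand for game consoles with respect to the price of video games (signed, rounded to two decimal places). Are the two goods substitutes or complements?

%ΔQ_{game consoles} = (10590 − 11420)/avg = -830/11005 = -0.075420…
%ΔP_{video games} = (73.3 − 66.8)/avg = 6.5/70.05 = 0.092790…
E_cross = (-830/11005) / (6.5/70.05) = -0.8127…
E_cross < 0 ⇒ the goods are complements.

-0.81; complements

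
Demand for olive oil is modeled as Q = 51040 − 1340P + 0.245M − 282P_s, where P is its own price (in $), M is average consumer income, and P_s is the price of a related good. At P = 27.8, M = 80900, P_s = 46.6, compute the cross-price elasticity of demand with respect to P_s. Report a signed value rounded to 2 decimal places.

At the given values, Q = 51040 − 1340(27.8) + 0.245(80900) − 282(46.6) = 20467.3.
∂Q/∂P_s = -282.
E = (-282) × (46.6/20467.3) = -0.6420…

-0.64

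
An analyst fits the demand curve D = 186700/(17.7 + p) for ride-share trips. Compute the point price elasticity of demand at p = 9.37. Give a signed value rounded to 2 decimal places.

-0.35

dD/dp = −186700/(17.7 + p)² = -254.781. At p = 9.37, D = 6896.93.
Ed = (dD/dp)·(p/D) = (-254.781) × (9.37/6896.93) = -0.3461…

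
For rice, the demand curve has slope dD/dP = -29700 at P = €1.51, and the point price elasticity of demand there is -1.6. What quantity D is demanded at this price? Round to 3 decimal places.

Ed = (dD/dP)·(P/D) ⇒ D = (dD/dP)·P/Ed = (-29700)·1.51/(-1.6) = 28029.375

28029.375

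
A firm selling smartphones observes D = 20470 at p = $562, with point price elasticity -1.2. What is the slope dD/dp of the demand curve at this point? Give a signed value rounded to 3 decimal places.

Ed = (dD/dp)·(p/D) ⇒ dD/dp = Ed·D/p = (-1.2)·20470/562 = -43.70818…

-43.708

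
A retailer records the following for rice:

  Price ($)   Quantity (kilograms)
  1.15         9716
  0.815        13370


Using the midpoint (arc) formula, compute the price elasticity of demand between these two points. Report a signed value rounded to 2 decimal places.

-0.93

%ΔQ = (13370 − 9716) / [(9716 + 13370)/2] = 3654/11543 = 0.316555…
%ΔP = (0.815 − 1.15) / [(1.15 + 0.815)/2] = -0.335/0.9825 = -0.340966…
Arc Ed = %ΔQ / %ΔP = (3654/11543) / (-0.335/0.9825) = -0.9284…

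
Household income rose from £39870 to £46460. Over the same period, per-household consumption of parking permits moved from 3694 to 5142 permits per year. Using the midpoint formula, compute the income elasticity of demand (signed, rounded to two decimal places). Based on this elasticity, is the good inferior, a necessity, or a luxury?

%ΔQ = (5142 − 3694)/[( 3694 + 5142)/2] = 1448/4418 = 0.327750…
%ΔIncome = (46460 − 39870)/[( 39870 + 46460)/2] = 6590/43165 = 0.152669…
E_income = (1448/4418) / (6590/43165) = 2.1467…
E_income > 1 ⇒ normal good, luxury.

2.15; luxury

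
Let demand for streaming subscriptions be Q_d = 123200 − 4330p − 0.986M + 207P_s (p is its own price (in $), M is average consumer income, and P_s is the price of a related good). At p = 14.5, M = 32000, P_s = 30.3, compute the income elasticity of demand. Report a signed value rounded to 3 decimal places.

-0.898

At the given values, Q_d = 123200 − 4330(14.5) − 0.986(32000) + 207(30.3) = 35135.1.
∂Q_d/∂M = -0.986.
E = (-0.986) × (32000/35135.1) = -0.89801…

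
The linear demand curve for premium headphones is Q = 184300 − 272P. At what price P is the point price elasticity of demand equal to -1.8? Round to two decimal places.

Ed = −272P/(184300 − 272P). Set this equal to -1.8:
272P = 1.8·(184300 − 272P) ⇒ 272P(1 + 1.8) = 1.8·184300
P = 1.8·184300 / (272·2.8) = 435.5829…

435.58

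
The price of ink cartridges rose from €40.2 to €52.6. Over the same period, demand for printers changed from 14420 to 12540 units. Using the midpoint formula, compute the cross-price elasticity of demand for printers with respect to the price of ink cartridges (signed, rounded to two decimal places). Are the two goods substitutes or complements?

%ΔQ_{printers} = (12540 − 14420)/avg = -1880/13480 = -0.139465…
%ΔP_{ink cartridges} = (52.6 − 40.2)/avg = 12.4/46.4 = 0.267241…
E_cross = (-1880/13480) / (12.4/46.4) = -0.5218…
E_cross < 0 ⇒ the goods are complements.

-0.52; complements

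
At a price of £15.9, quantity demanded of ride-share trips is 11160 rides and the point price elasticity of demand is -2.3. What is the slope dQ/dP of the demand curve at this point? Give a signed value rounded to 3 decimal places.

Ed = (dQ/dP)·(P/Q) ⇒ dQ/dP = Ed·Q/P = (-2.3)·11160/15.9 = -1614.33962…

-1614.340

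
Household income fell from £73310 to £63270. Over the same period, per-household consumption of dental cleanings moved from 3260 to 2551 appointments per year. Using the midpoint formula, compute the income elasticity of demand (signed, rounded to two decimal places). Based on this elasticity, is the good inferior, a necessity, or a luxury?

%ΔQ = (2551 − 3260)/[( 3260 + 2551)/2] = -709/2905.5 = -0.244019…
%ΔIncome = (63270 − 73310)/[( 73310 + 63270)/2] = -10040/68290 = -0.147020…
E_income = (-709/2905.5) / (-10040/68290) = 1.6597…
E_income > 1 ⇒ normal good, luxury.

1.66; luxury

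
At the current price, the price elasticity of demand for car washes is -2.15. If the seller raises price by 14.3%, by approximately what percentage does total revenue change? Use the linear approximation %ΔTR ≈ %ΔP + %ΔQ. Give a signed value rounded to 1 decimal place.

%ΔQ ≈ Ed × %ΔP = (-2.15) × (+14.3%) = -30.7450%
%ΔTR ≈ %ΔP + %ΔQ = (+14.3%) + (-30.7450%) = -16.4450%

-16.4%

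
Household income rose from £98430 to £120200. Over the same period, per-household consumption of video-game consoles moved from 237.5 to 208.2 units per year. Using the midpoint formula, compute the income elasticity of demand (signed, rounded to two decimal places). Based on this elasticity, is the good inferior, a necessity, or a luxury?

-0.66; inferior

%ΔQ = (208.2 − 237.5)/[( 237.5 + 208.2)/2] = -29.3/222.85 = -0.131478…
%ΔIncome = (120200 − 98430)/[( 98430 + 120200)/2] = 21770/109315 = 0.199149…
E_income = (-29.3/222.85) / (21770/109315) = -0.6602…
E_income < 0 ⇒ inferior good.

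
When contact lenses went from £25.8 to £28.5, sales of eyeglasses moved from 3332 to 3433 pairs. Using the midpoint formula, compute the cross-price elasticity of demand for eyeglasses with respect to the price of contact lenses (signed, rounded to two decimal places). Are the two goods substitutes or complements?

0.30; substitutes

%ΔQ_{eyeglasses} = (3433 − 3332)/avg = 101/3382.5 = 0.029859…
%ΔP_{contact lenses} = (28.5 − 25.8)/avg = 2.7/27.15 = 0.099447…
E_cross = (101/3382.5) / (2.7/27.15) = 0.3002…
E_cross > 0 ⇒ the goods are substitutes.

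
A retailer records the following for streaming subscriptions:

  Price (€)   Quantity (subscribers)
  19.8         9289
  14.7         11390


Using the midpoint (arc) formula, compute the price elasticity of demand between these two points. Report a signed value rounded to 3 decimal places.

-0.687

%ΔQ = (11390 − 9289) / [(9289 + 11390)/2] = 2101/10339.5 = 0.203201…
%ΔP = (14.7 − 19.8) / [(19.8 + 14.7)/2] = -5.1/17.25 = -0.295652…
Arc Ed = %ΔQ / %ΔP = (2101/10339.5) / (-5.1/17.25) = -0.68729…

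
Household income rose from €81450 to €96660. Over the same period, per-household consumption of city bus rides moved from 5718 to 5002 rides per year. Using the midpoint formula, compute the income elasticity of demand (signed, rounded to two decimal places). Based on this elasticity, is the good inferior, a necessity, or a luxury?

%ΔQ = (5002 − 5718)/[( 5718 + 5002)/2] = -716/5360 = -0.133582…
%ΔIncome = (96660 − 81450)/[( 81450 + 96660)/2] = 15210/89055 = 0.170793…
E_income = (-716/5360) / (15210/89055) = -0.7821…
E_income < 0 ⇒ inferior good.

-0.78; inferior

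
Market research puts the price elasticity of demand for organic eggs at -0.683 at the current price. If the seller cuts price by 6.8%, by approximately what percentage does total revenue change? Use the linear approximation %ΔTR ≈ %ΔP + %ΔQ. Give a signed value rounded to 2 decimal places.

%ΔQ ≈ Ed × %ΔP = (-0.683) × (-6.8%) = +4.6444%
%ΔTR ≈ %ΔP + %ΔQ = (-6.8%) + (+4.6444%) = -2.1556%

-2.16%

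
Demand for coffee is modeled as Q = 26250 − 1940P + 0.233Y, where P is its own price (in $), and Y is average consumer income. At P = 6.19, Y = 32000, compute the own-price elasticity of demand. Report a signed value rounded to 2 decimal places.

At the given values, Q = 26250 − 1940(6.19) + 0.233(32000) = 21697.4.
∂Q/∂P = −1940.
E = (-1940) × (6.19/21697.4) = -0.5534…

-0.55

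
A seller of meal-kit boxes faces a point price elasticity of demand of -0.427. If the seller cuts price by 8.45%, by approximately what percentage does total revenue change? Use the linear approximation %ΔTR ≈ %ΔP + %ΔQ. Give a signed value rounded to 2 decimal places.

%ΔQ ≈ Ed × %ΔP = (-0.427) × (-8.45%) = +3.6082%
%ΔTR ≈ %ΔP + %ΔQ = (-8.45%) + (+3.6082%) = -4.8419%

-4.84%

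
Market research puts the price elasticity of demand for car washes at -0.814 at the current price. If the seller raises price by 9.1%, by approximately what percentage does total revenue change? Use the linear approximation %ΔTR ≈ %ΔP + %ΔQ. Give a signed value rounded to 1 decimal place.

%ΔQ ≈ Ed × %ΔP = (-0.814) × (+9.1%) = -7.4074%
%ΔTR ≈ %ΔP + %ΔQ = (+9.1%) + (-7.4074%) = +1.6926%

+1.7%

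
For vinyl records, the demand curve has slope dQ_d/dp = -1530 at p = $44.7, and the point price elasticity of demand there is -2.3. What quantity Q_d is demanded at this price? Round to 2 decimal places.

Ed = (dQ_d/dp)·(p/Q_d) ⇒ Q_d = (dQ_d/dp)·p/Ed = (-1530)·44.7/(-2.3) = 29735.2173…

29735.22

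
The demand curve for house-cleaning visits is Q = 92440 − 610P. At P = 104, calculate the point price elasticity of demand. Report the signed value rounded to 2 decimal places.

-2.19

dQ/dP = −610. At P = 104, Q = 92440 − 610(104) = 29000.
Ed = (dQ/dP)·(P/Q) = −610 × (104/29000) = -2.1875…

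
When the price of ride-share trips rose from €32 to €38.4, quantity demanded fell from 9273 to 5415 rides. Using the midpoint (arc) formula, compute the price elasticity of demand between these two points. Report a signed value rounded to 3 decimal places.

%ΔQ = (5415 − 9273) / [(9273 + 5415)/2] = -3858/7344 = -0.525326…
%ΔP = (38.4 − 32) / [(32 + 38.4)/2] = 6.4/35.2 = 0.181818…
Arc Ed = %ΔQ / %ΔP = (-3858/7344) / (6.4/35.2) = -2.88929…

-2.889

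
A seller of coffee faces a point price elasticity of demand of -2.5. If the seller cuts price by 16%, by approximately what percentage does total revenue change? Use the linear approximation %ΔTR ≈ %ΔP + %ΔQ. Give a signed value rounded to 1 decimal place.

+24.0%

%ΔQ ≈ Ed × %ΔP = (-2.5) × (-16%) = +40.0000%
%ΔTR ≈ %ΔP + %ΔQ = (-16%) + (+40.0000%) = +24.0000%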